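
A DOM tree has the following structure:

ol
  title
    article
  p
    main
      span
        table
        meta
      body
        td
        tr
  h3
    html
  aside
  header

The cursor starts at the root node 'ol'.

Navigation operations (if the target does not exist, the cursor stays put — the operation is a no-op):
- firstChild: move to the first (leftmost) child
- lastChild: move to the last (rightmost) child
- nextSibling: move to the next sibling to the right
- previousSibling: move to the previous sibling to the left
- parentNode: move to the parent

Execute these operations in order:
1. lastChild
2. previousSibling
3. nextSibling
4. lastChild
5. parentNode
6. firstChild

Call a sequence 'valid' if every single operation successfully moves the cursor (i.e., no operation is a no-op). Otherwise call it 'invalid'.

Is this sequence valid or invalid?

Answer: invalid

Derivation:
After 1 (lastChild): header
After 2 (previousSibling): aside
After 3 (nextSibling): header
After 4 (lastChild): header (no-op, stayed)
After 5 (parentNode): ol
After 6 (firstChild): title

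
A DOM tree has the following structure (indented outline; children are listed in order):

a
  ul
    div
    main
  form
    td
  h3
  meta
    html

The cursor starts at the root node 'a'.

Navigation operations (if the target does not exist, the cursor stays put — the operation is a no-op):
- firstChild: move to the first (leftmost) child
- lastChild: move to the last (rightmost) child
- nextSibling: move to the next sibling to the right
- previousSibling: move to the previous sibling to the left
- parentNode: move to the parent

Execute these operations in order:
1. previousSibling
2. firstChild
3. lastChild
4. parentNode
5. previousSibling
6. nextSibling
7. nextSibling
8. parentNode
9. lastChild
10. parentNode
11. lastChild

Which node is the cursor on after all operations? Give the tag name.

Answer: meta

Derivation:
After 1 (previousSibling): a (no-op, stayed)
After 2 (firstChild): ul
After 3 (lastChild): main
After 4 (parentNode): ul
After 5 (previousSibling): ul (no-op, stayed)
After 6 (nextSibling): form
After 7 (nextSibling): h3
After 8 (parentNode): a
After 9 (lastChild): meta
After 10 (parentNode): a
After 11 (lastChild): meta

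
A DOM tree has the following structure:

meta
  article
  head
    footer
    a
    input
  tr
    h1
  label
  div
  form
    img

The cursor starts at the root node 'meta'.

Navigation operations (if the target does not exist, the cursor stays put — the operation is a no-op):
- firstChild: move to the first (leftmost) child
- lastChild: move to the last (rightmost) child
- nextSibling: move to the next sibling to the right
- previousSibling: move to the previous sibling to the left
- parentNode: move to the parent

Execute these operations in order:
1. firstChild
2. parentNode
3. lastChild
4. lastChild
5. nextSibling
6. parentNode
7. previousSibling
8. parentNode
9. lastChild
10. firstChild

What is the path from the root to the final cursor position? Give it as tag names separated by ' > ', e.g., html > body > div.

After 1 (firstChild): article
After 2 (parentNode): meta
After 3 (lastChild): form
After 4 (lastChild): img
After 5 (nextSibling): img (no-op, stayed)
After 6 (parentNode): form
After 7 (previousSibling): div
After 8 (parentNode): meta
After 9 (lastChild): form
After 10 (firstChild): img

Answer: meta > form > img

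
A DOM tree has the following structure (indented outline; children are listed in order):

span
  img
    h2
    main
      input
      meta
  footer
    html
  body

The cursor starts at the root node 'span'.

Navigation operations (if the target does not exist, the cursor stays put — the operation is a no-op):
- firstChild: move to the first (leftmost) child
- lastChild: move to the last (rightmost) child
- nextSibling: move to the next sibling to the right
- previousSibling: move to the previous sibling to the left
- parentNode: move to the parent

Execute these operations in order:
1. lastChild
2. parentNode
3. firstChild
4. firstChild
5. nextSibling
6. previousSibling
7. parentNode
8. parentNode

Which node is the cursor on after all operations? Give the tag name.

Answer: span

Derivation:
After 1 (lastChild): body
After 2 (parentNode): span
After 3 (firstChild): img
After 4 (firstChild): h2
After 5 (nextSibling): main
After 6 (previousSibling): h2
After 7 (parentNode): img
After 8 (parentNode): span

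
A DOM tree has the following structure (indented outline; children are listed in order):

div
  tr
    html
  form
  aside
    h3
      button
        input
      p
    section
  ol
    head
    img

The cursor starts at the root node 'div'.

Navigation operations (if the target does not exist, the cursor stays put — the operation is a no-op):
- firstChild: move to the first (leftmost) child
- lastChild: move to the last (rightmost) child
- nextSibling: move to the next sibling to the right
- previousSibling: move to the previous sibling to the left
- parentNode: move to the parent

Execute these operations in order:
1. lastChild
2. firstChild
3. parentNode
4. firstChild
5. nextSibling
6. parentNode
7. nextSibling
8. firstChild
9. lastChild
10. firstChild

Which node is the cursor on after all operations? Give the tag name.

After 1 (lastChild): ol
After 2 (firstChild): head
After 3 (parentNode): ol
After 4 (firstChild): head
After 5 (nextSibling): img
After 6 (parentNode): ol
After 7 (nextSibling): ol (no-op, stayed)
After 8 (firstChild): head
After 9 (lastChild): head (no-op, stayed)
After 10 (firstChild): head (no-op, stayed)

Answer: head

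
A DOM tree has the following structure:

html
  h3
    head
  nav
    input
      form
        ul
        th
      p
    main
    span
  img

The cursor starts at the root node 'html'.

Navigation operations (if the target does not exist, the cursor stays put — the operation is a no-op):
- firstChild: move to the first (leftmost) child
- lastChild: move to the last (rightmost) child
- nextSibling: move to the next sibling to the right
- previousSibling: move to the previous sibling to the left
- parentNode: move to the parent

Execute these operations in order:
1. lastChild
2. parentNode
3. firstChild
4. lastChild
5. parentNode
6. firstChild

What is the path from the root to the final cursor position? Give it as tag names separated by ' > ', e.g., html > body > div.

After 1 (lastChild): img
After 2 (parentNode): html
After 3 (firstChild): h3
After 4 (lastChild): head
After 5 (parentNode): h3
After 6 (firstChild): head

Answer: html > h3 > head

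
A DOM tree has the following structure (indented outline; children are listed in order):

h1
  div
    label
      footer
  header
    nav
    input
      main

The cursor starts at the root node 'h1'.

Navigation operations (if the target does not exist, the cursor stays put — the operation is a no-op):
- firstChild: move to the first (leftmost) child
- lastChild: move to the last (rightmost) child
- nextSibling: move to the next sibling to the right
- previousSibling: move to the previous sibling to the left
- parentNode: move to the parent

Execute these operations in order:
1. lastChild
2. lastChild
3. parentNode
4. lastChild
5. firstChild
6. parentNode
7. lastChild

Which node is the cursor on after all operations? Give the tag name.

After 1 (lastChild): header
After 2 (lastChild): input
After 3 (parentNode): header
After 4 (lastChild): input
After 5 (firstChild): main
After 6 (parentNode): input
After 7 (lastChild): main

Answer: main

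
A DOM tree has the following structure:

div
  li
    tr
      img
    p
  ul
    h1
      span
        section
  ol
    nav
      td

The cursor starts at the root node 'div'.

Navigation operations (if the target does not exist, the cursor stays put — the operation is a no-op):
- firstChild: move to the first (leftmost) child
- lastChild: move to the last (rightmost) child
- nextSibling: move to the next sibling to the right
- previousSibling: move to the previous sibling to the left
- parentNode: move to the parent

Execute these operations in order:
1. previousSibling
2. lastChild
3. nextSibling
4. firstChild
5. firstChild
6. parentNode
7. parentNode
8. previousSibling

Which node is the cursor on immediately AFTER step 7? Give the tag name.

After 1 (previousSibling): div (no-op, stayed)
After 2 (lastChild): ol
After 3 (nextSibling): ol (no-op, stayed)
After 4 (firstChild): nav
After 5 (firstChild): td
After 6 (parentNode): nav
After 7 (parentNode): ol

Answer: ol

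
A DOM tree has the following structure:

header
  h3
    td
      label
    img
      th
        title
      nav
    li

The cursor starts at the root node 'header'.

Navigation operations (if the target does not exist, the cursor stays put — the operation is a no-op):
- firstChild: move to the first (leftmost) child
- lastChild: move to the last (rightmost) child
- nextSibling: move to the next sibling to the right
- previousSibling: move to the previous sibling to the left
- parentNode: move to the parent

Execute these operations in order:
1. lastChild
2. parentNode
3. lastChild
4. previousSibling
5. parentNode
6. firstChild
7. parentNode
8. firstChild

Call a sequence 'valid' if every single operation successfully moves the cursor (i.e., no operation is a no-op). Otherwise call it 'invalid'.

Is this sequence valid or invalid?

After 1 (lastChild): h3
After 2 (parentNode): header
After 3 (lastChild): h3
After 4 (previousSibling): h3 (no-op, stayed)
After 5 (parentNode): header
After 6 (firstChild): h3
After 7 (parentNode): header
After 8 (firstChild): h3

Answer: invalid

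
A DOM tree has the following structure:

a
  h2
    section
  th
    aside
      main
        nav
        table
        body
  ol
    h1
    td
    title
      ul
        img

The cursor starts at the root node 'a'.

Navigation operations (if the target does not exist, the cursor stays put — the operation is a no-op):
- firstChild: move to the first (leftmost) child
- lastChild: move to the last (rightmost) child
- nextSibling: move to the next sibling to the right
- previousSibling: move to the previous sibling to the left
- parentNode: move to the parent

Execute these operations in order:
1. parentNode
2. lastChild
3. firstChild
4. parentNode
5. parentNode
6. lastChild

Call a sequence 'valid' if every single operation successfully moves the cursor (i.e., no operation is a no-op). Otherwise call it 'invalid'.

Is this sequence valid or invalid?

After 1 (parentNode): a (no-op, stayed)
After 2 (lastChild): ol
After 3 (firstChild): h1
After 4 (parentNode): ol
After 5 (parentNode): a
After 6 (lastChild): ol

Answer: invalid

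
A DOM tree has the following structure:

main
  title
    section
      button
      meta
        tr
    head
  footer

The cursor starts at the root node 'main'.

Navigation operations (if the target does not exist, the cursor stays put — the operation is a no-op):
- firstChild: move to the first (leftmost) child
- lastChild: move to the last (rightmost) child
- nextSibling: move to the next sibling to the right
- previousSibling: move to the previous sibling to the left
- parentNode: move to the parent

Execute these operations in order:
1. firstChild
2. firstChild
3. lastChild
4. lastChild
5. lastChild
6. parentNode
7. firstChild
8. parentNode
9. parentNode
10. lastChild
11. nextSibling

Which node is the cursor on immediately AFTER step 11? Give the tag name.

After 1 (firstChild): title
After 2 (firstChild): section
After 3 (lastChild): meta
After 4 (lastChild): tr
After 5 (lastChild): tr (no-op, stayed)
After 6 (parentNode): meta
After 7 (firstChild): tr
After 8 (parentNode): meta
After 9 (parentNode): section
After 10 (lastChild): meta
After 11 (nextSibling): meta (no-op, stayed)

Answer: meta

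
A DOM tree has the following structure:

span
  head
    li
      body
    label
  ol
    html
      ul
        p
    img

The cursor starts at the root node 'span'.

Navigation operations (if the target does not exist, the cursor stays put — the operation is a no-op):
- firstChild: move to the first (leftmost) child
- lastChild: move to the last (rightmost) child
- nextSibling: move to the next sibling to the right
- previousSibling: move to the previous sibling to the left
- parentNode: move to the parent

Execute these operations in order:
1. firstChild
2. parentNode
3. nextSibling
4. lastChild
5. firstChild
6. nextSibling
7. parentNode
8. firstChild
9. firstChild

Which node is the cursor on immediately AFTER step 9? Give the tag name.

Answer: ul

Derivation:
After 1 (firstChild): head
After 2 (parentNode): span
After 3 (nextSibling): span (no-op, stayed)
After 4 (lastChild): ol
After 5 (firstChild): html
After 6 (nextSibling): img
After 7 (parentNode): ol
After 8 (firstChild): html
After 9 (firstChild): ul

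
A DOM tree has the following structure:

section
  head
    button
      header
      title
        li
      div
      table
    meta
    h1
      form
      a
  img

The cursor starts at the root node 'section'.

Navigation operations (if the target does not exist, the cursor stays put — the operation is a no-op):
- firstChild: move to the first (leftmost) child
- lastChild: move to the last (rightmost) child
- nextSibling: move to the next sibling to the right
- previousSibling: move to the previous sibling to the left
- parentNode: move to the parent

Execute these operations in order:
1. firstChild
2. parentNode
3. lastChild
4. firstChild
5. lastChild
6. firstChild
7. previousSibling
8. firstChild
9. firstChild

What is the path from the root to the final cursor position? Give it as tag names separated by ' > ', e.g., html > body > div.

After 1 (firstChild): head
After 2 (parentNode): section
After 3 (lastChild): img
After 4 (firstChild): img (no-op, stayed)
After 5 (lastChild): img (no-op, stayed)
After 6 (firstChild): img (no-op, stayed)
After 7 (previousSibling): head
After 8 (firstChild): button
After 9 (firstChild): header

Answer: section > head > button > header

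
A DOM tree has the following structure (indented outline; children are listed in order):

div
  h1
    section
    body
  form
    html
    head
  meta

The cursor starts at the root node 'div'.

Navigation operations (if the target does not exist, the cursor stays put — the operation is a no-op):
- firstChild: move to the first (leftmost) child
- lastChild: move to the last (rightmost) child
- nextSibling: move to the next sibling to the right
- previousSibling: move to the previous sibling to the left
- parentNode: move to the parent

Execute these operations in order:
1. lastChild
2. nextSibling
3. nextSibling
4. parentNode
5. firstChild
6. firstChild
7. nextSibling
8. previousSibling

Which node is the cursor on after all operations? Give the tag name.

Answer: section

Derivation:
After 1 (lastChild): meta
After 2 (nextSibling): meta (no-op, stayed)
After 3 (nextSibling): meta (no-op, stayed)
After 4 (parentNode): div
After 5 (firstChild): h1
After 6 (firstChild): section
After 7 (nextSibling): body
After 8 (previousSibling): section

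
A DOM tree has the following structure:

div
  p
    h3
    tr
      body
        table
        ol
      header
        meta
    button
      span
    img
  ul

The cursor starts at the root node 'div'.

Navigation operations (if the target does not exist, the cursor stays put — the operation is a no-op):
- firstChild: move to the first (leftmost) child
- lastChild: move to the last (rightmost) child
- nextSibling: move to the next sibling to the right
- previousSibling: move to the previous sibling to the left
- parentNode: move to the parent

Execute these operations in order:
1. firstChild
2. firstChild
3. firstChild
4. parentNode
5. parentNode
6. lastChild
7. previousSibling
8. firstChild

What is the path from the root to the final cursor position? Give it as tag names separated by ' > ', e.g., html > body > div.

Answer: div > p > h3

Derivation:
After 1 (firstChild): p
After 2 (firstChild): h3
After 3 (firstChild): h3 (no-op, stayed)
After 4 (parentNode): p
After 5 (parentNode): div
After 6 (lastChild): ul
After 7 (previousSibling): p
After 8 (firstChild): h3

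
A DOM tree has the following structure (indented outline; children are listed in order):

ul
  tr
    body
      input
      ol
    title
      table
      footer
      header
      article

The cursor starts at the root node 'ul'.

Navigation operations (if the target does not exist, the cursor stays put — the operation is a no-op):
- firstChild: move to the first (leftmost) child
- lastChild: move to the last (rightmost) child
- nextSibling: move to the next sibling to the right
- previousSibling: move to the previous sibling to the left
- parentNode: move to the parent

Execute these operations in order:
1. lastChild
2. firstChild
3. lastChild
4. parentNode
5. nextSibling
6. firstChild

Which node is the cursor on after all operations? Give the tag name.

After 1 (lastChild): tr
After 2 (firstChild): body
After 3 (lastChild): ol
After 4 (parentNode): body
After 5 (nextSibling): title
After 6 (firstChild): table

Answer: table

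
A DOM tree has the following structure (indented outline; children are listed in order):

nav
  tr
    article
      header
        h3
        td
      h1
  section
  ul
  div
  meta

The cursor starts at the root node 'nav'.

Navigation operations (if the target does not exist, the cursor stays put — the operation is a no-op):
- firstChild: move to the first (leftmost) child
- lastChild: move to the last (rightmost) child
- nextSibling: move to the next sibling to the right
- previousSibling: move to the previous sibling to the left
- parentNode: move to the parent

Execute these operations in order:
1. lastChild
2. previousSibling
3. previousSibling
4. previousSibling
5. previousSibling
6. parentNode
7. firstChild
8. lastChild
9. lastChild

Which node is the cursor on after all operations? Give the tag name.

Answer: h1

Derivation:
After 1 (lastChild): meta
After 2 (previousSibling): div
After 3 (previousSibling): ul
After 4 (previousSibling): section
After 5 (previousSibling): tr
After 6 (parentNode): nav
After 7 (firstChild): tr
After 8 (lastChild): article
After 9 (lastChild): h1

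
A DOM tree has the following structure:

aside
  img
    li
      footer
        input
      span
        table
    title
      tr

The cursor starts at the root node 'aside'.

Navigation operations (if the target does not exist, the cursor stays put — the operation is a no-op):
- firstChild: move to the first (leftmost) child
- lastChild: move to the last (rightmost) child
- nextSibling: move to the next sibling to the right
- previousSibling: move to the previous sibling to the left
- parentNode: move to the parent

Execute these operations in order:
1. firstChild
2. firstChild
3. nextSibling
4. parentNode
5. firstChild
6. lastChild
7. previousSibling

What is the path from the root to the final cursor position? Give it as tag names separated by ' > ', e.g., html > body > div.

Answer: aside > img > li > footer

Derivation:
After 1 (firstChild): img
After 2 (firstChild): li
After 3 (nextSibling): title
After 4 (parentNode): img
After 5 (firstChild): li
After 6 (lastChild): span
After 7 (previousSibling): footer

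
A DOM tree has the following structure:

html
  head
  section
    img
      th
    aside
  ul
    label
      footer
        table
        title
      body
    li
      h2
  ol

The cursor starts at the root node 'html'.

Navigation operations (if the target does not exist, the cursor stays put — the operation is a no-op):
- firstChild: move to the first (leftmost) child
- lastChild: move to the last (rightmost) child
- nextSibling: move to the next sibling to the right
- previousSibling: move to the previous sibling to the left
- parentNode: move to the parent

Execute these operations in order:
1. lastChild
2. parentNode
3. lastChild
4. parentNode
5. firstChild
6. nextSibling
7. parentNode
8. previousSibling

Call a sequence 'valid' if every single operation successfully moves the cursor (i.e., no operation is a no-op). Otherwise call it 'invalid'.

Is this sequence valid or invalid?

Answer: invalid

Derivation:
After 1 (lastChild): ol
After 2 (parentNode): html
After 3 (lastChild): ol
After 4 (parentNode): html
After 5 (firstChild): head
After 6 (nextSibling): section
After 7 (parentNode): html
After 8 (previousSibling): html (no-op, stayed)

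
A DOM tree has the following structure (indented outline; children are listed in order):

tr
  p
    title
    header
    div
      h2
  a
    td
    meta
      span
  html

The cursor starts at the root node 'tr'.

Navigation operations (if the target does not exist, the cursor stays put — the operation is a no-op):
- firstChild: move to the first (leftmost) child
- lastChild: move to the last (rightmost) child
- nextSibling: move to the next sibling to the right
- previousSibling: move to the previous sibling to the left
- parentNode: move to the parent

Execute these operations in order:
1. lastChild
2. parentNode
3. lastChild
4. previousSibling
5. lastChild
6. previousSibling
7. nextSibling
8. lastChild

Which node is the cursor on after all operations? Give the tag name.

After 1 (lastChild): html
After 2 (parentNode): tr
After 3 (lastChild): html
After 4 (previousSibling): a
After 5 (lastChild): meta
After 6 (previousSibling): td
After 7 (nextSibling): meta
After 8 (lastChild): span

Answer: span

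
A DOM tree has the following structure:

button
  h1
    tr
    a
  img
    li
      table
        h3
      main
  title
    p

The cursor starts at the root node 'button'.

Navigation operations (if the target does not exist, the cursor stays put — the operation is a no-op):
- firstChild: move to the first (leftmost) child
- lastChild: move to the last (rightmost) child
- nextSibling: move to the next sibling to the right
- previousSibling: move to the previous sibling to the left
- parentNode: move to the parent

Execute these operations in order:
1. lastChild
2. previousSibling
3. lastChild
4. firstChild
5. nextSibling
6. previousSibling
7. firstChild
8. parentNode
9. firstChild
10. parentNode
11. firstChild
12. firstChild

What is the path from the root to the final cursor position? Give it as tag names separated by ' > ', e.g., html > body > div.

Answer: button > img > li > table > h3

Derivation:
After 1 (lastChild): title
After 2 (previousSibling): img
After 3 (lastChild): li
After 4 (firstChild): table
After 5 (nextSibling): main
After 6 (previousSibling): table
After 7 (firstChild): h3
After 8 (parentNode): table
After 9 (firstChild): h3
After 10 (parentNode): table
After 11 (firstChild): h3
After 12 (firstChild): h3 (no-op, stayed)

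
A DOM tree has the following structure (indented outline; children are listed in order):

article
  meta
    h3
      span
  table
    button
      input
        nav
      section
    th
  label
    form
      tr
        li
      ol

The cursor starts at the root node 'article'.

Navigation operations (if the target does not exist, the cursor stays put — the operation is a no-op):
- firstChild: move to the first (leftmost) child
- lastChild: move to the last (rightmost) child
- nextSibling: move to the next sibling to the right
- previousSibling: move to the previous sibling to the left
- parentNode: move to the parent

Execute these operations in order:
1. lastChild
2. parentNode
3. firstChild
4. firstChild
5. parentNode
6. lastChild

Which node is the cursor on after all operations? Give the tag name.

After 1 (lastChild): label
After 2 (parentNode): article
After 3 (firstChild): meta
After 4 (firstChild): h3
After 5 (parentNode): meta
After 6 (lastChild): h3

Answer: h3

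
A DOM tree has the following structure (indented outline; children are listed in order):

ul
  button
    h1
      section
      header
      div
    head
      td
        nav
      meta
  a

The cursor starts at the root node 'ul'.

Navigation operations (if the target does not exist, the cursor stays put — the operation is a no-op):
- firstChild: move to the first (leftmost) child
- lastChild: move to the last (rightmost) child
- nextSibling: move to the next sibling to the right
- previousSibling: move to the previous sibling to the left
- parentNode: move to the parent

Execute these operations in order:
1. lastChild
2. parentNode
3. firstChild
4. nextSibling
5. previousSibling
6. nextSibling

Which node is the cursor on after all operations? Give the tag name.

Answer: a

Derivation:
After 1 (lastChild): a
After 2 (parentNode): ul
After 3 (firstChild): button
After 4 (nextSibling): a
After 5 (previousSibling): button
After 6 (nextSibling): a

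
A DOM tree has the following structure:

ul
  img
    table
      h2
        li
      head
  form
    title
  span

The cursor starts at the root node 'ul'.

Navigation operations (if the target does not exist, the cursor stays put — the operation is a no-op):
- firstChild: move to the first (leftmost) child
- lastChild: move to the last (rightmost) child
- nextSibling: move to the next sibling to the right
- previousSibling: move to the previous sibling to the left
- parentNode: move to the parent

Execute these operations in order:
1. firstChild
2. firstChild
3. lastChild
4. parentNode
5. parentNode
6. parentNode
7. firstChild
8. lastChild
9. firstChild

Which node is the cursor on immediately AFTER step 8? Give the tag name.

Answer: table

Derivation:
After 1 (firstChild): img
After 2 (firstChild): table
After 3 (lastChild): head
After 4 (parentNode): table
After 5 (parentNode): img
After 6 (parentNode): ul
After 7 (firstChild): img
After 8 (lastChild): table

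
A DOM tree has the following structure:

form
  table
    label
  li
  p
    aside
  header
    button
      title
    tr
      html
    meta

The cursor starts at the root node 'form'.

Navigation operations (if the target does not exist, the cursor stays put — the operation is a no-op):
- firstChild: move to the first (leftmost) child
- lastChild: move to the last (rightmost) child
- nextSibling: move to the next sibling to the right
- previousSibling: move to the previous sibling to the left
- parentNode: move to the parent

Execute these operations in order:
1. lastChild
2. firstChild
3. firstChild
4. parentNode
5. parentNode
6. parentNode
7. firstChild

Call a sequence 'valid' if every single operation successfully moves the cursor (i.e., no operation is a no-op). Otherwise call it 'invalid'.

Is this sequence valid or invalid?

Answer: valid

Derivation:
After 1 (lastChild): header
After 2 (firstChild): button
After 3 (firstChild): title
After 4 (parentNode): button
After 5 (parentNode): header
After 6 (parentNode): form
After 7 (firstChild): table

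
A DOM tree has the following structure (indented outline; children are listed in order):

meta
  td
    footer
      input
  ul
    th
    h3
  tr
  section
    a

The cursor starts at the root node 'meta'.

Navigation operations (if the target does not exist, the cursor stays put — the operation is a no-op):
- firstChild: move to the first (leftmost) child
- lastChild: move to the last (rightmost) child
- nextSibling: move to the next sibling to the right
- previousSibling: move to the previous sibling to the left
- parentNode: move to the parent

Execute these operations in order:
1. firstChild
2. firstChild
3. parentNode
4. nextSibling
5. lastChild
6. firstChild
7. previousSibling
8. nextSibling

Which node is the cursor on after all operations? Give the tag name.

After 1 (firstChild): td
After 2 (firstChild): footer
After 3 (parentNode): td
After 4 (nextSibling): ul
After 5 (lastChild): h3
After 6 (firstChild): h3 (no-op, stayed)
After 7 (previousSibling): th
After 8 (nextSibling): h3

Answer: h3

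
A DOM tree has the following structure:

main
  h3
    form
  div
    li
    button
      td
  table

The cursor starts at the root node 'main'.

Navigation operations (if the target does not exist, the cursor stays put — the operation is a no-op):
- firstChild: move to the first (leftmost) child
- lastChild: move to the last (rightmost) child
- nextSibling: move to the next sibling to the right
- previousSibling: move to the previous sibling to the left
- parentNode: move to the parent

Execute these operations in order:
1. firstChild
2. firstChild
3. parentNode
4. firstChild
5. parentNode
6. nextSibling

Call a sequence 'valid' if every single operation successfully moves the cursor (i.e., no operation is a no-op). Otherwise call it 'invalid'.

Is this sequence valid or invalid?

After 1 (firstChild): h3
After 2 (firstChild): form
After 3 (parentNode): h3
After 4 (firstChild): form
After 5 (parentNode): h3
After 6 (nextSibling): div

Answer: valid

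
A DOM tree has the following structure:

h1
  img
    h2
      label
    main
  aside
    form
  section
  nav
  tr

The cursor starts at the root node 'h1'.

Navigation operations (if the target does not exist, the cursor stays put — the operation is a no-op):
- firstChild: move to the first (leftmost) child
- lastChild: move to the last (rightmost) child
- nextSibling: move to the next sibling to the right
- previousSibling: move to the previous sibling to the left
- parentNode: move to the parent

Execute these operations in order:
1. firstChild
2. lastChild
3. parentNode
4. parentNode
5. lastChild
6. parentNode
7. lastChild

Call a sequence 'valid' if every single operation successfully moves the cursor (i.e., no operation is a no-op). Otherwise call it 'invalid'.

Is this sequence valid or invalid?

After 1 (firstChild): img
After 2 (lastChild): main
After 3 (parentNode): img
After 4 (parentNode): h1
After 5 (lastChild): tr
After 6 (parentNode): h1
After 7 (lastChild): tr

Answer: valid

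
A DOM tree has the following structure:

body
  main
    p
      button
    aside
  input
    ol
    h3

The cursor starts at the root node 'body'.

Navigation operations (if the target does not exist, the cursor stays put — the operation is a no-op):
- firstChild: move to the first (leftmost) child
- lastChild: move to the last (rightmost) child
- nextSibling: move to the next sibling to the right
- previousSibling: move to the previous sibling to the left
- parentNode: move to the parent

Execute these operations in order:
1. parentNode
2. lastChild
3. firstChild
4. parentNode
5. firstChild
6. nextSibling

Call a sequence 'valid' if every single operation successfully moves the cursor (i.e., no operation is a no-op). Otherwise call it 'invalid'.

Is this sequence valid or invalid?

After 1 (parentNode): body (no-op, stayed)
After 2 (lastChild): input
After 3 (firstChild): ol
After 4 (parentNode): input
After 5 (firstChild): ol
After 6 (nextSibling): h3

Answer: invalid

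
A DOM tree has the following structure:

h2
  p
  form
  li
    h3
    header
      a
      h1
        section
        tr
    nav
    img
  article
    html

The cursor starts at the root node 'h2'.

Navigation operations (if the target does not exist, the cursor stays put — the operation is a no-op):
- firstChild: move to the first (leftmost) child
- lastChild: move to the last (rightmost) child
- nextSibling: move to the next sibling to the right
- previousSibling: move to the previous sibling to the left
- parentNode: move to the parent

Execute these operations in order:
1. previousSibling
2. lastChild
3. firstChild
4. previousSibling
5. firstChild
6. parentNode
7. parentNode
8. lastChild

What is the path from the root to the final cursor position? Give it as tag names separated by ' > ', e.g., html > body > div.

After 1 (previousSibling): h2 (no-op, stayed)
After 2 (lastChild): article
After 3 (firstChild): html
After 4 (previousSibling): html (no-op, stayed)
After 5 (firstChild): html (no-op, stayed)
After 6 (parentNode): article
After 7 (parentNode): h2
After 8 (lastChild): article

Answer: h2 > article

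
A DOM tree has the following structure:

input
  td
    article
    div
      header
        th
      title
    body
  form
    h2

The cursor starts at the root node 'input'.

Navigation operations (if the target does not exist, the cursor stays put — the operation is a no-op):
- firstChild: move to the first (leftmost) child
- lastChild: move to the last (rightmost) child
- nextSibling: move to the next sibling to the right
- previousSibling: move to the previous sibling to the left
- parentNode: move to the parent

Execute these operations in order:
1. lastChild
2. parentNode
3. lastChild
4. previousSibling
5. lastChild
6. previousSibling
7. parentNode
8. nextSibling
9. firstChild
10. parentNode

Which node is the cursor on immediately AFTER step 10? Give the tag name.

After 1 (lastChild): form
After 2 (parentNode): input
After 3 (lastChild): form
After 4 (previousSibling): td
After 5 (lastChild): body
After 6 (previousSibling): div
After 7 (parentNode): td
After 8 (nextSibling): form
After 9 (firstChild): h2
After 10 (parentNode): form

Answer: form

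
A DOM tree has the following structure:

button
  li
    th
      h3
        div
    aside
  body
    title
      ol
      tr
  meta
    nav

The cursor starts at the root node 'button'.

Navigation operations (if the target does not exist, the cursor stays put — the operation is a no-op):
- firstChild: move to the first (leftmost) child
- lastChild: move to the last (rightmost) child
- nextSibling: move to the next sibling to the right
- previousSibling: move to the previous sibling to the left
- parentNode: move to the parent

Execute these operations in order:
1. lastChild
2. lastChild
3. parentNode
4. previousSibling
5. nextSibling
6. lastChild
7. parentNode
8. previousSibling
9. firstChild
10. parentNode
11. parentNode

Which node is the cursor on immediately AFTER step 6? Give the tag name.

After 1 (lastChild): meta
After 2 (lastChild): nav
After 3 (parentNode): meta
After 4 (previousSibling): body
After 5 (nextSibling): meta
After 6 (lastChild): nav

Answer: nav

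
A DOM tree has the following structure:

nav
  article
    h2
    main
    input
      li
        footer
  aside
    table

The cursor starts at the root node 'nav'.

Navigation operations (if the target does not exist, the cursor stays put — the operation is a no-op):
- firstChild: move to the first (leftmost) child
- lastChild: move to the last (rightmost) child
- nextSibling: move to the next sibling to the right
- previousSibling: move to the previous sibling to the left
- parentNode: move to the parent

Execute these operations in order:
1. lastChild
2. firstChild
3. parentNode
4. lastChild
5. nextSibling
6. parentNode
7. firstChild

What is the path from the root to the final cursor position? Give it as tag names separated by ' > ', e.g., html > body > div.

After 1 (lastChild): aside
After 2 (firstChild): table
After 3 (parentNode): aside
After 4 (lastChild): table
After 5 (nextSibling): table (no-op, stayed)
After 6 (parentNode): aside
After 7 (firstChild): table

Answer: nav > aside > table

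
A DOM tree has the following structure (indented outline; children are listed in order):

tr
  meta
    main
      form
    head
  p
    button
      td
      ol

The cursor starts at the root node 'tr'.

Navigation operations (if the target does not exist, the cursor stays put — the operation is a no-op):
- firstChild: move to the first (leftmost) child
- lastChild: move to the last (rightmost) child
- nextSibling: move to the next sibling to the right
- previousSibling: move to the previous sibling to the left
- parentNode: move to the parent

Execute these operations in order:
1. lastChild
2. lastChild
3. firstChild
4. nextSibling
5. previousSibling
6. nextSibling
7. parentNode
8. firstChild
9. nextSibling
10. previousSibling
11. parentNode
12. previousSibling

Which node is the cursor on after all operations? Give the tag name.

After 1 (lastChild): p
After 2 (lastChild): button
After 3 (firstChild): td
After 4 (nextSibling): ol
After 5 (previousSibling): td
After 6 (nextSibling): ol
After 7 (parentNode): button
After 8 (firstChild): td
After 9 (nextSibling): ol
After 10 (previousSibling): td
After 11 (parentNode): button
After 12 (previousSibling): button (no-op, stayed)

Answer: button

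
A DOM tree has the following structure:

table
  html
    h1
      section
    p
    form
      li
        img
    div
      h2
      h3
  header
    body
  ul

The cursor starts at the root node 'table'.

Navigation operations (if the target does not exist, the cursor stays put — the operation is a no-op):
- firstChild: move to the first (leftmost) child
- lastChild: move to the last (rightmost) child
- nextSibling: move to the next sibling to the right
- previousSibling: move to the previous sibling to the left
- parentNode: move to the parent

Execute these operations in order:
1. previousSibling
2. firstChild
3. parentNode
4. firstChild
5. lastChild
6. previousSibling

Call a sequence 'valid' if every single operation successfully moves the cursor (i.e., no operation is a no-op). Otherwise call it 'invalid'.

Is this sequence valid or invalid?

After 1 (previousSibling): table (no-op, stayed)
After 2 (firstChild): html
After 3 (parentNode): table
After 4 (firstChild): html
After 5 (lastChild): div
After 6 (previousSibling): form

Answer: invalid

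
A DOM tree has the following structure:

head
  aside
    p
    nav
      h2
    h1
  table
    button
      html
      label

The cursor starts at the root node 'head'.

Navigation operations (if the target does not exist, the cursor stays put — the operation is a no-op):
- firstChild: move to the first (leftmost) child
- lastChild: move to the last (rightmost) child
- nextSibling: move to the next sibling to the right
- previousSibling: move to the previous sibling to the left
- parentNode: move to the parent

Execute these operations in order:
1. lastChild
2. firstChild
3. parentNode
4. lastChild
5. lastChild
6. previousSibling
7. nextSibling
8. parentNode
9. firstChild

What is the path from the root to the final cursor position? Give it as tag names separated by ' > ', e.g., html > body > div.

After 1 (lastChild): table
After 2 (firstChild): button
After 3 (parentNode): table
After 4 (lastChild): button
After 5 (lastChild): label
After 6 (previousSibling): html
After 7 (nextSibling): label
After 8 (parentNode): button
After 9 (firstChild): html

Answer: head > table > button > html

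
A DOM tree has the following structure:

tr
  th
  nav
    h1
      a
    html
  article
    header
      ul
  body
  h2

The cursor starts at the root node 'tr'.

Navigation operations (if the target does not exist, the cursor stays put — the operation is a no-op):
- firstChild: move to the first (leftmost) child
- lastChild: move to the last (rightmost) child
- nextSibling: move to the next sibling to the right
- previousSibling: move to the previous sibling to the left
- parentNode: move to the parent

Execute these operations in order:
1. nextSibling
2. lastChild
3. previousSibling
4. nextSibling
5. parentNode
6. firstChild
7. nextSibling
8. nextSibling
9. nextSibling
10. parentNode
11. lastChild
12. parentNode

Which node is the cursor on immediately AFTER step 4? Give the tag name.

Answer: h2

Derivation:
After 1 (nextSibling): tr (no-op, stayed)
After 2 (lastChild): h2
After 3 (previousSibling): body
After 4 (nextSibling): h2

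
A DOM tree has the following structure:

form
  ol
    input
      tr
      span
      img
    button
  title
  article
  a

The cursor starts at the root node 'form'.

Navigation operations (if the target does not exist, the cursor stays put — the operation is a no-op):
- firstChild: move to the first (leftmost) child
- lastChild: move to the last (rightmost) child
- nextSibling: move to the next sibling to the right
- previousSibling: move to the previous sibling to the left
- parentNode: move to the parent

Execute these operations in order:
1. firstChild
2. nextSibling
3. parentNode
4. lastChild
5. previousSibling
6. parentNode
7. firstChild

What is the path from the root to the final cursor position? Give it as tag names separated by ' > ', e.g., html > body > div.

After 1 (firstChild): ol
After 2 (nextSibling): title
After 3 (parentNode): form
After 4 (lastChild): a
After 5 (previousSibling): article
After 6 (parentNode): form
After 7 (firstChild): ol

Answer: form > ol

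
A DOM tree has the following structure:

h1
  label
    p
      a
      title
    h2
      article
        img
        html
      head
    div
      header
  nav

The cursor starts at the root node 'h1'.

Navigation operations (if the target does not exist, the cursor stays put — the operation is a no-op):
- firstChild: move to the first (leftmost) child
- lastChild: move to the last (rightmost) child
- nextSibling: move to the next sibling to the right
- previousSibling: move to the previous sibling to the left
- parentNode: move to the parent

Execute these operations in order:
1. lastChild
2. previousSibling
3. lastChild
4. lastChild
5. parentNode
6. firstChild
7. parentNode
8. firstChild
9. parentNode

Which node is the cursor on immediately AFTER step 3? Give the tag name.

Answer: div

Derivation:
After 1 (lastChild): nav
After 2 (previousSibling): label
After 3 (lastChild): div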